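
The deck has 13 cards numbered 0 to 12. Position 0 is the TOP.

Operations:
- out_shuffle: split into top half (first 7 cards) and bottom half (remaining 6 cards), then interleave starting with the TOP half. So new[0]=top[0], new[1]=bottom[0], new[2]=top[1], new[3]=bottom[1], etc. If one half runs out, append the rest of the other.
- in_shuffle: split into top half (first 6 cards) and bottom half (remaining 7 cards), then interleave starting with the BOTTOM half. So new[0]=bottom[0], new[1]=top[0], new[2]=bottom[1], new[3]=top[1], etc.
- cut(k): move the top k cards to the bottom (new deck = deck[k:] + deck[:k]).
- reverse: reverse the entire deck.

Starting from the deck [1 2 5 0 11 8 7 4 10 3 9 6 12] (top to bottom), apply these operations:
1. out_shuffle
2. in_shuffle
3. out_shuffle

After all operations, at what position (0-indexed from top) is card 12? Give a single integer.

After op 1 (out_shuffle): [1 4 2 10 5 3 0 9 11 6 8 12 7]
After op 2 (in_shuffle): [0 1 9 4 11 2 6 10 8 5 12 3 7]
After op 3 (out_shuffle): [0 10 1 8 9 5 4 12 11 3 2 7 6]
Card 12 is at position 7.

Answer: 7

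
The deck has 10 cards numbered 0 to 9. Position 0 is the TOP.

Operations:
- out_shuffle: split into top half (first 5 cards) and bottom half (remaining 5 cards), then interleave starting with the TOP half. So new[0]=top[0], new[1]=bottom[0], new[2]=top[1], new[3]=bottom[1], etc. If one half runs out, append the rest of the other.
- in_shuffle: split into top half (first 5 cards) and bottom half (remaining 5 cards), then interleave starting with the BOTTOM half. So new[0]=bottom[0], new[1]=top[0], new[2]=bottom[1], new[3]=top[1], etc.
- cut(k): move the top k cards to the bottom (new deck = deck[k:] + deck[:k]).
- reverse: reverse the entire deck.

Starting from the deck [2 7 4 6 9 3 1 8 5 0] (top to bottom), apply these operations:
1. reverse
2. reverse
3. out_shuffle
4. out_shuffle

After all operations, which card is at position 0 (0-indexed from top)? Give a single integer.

Answer: 2

Derivation:
After op 1 (reverse): [0 5 8 1 3 9 6 4 7 2]
After op 2 (reverse): [2 7 4 6 9 3 1 8 5 0]
After op 3 (out_shuffle): [2 3 7 1 4 8 6 5 9 0]
After op 4 (out_shuffle): [2 8 3 6 7 5 1 9 4 0]
Position 0: card 2.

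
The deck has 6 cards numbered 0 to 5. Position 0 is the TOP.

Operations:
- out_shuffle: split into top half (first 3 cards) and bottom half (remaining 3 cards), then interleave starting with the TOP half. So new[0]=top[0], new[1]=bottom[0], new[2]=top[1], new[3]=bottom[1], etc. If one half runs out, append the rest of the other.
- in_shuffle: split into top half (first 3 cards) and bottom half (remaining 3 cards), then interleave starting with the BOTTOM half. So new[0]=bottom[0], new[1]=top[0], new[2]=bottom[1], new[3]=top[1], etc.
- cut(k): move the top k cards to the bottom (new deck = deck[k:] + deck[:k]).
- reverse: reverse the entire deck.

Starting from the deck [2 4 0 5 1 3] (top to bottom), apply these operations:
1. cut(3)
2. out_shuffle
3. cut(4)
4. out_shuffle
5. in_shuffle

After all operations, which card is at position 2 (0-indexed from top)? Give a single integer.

After op 1 (cut(3)): [5 1 3 2 4 0]
After op 2 (out_shuffle): [5 2 1 4 3 0]
After op 3 (cut(4)): [3 0 5 2 1 4]
After op 4 (out_shuffle): [3 2 0 1 5 4]
After op 5 (in_shuffle): [1 3 5 2 4 0]
Position 2: card 5.

Answer: 5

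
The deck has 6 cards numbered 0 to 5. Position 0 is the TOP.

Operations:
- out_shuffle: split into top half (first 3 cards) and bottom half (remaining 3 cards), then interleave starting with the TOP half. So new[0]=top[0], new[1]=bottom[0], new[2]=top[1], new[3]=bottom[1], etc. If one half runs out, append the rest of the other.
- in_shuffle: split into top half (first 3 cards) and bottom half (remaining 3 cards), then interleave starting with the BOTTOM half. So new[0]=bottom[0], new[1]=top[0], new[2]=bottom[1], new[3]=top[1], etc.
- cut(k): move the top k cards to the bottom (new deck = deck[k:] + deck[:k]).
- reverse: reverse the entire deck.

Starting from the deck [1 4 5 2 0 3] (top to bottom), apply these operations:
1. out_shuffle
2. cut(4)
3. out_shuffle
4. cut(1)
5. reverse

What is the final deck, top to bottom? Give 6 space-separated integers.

After op 1 (out_shuffle): [1 2 4 0 5 3]
After op 2 (cut(4)): [5 3 1 2 4 0]
After op 3 (out_shuffle): [5 2 3 4 1 0]
After op 4 (cut(1)): [2 3 4 1 0 5]
After op 5 (reverse): [5 0 1 4 3 2]

Answer: 5 0 1 4 3 2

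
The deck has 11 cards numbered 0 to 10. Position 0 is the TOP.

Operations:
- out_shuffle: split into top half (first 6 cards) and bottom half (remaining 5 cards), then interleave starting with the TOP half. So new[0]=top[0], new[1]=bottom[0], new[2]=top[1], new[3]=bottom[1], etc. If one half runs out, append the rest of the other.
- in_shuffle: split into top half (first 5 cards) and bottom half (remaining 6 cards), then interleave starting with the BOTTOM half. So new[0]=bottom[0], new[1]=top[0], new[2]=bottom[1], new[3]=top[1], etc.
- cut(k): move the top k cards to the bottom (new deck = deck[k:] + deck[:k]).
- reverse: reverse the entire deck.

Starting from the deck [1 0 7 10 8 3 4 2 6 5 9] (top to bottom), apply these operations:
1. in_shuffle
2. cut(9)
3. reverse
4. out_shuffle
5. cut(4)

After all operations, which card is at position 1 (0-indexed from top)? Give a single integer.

After op 1 (in_shuffle): [3 1 4 0 2 7 6 10 5 8 9]
After op 2 (cut(9)): [8 9 3 1 4 0 2 7 6 10 5]
After op 3 (reverse): [5 10 6 7 2 0 4 1 3 9 8]
After op 4 (out_shuffle): [5 4 10 1 6 3 7 9 2 8 0]
After op 5 (cut(4)): [6 3 7 9 2 8 0 5 4 10 1]
Position 1: card 3.

Answer: 3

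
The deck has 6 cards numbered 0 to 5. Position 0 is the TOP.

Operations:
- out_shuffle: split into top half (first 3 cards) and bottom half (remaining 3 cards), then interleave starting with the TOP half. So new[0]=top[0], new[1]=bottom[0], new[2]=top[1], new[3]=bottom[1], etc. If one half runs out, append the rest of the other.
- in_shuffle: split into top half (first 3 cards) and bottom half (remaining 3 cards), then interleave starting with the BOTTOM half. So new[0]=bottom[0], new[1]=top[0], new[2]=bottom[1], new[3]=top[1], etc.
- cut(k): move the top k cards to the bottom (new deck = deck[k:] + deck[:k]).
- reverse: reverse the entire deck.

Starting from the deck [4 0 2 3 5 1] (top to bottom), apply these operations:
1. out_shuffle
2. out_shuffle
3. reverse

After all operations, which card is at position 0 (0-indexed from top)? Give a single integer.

After op 1 (out_shuffle): [4 3 0 5 2 1]
After op 2 (out_shuffle): [4 5 3 2 0 1]
After op 3 (reverse): [1 0 2 3 5 4]
Position 0: card 1.

Answer: 1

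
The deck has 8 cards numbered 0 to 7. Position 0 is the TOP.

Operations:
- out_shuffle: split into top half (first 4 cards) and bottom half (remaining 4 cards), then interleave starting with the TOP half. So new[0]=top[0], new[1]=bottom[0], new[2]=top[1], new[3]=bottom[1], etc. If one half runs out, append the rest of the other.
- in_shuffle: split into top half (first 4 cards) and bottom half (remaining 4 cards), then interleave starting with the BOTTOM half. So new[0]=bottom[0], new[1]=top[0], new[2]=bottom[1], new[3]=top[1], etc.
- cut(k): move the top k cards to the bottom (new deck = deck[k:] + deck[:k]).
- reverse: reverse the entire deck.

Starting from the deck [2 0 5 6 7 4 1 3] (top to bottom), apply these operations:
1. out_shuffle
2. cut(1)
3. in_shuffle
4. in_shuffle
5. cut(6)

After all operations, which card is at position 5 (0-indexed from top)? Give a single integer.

Answer: 7

Derivation:
After op 1 (out_shuffle): [2 7 0 4 5 1 6 3]
After op 2 (cut(1)): [7 0 4 5 1 6 3 2]
After op 3 (in_shuffle): [1 7 6 0 3 4 2 5]
After op 4 (in_shuffle): [3 1 4 7 2 6 5 0]
After op 5 (cut(6)): [5 0 3 1 4 7 2 6]
Position 5: card 7.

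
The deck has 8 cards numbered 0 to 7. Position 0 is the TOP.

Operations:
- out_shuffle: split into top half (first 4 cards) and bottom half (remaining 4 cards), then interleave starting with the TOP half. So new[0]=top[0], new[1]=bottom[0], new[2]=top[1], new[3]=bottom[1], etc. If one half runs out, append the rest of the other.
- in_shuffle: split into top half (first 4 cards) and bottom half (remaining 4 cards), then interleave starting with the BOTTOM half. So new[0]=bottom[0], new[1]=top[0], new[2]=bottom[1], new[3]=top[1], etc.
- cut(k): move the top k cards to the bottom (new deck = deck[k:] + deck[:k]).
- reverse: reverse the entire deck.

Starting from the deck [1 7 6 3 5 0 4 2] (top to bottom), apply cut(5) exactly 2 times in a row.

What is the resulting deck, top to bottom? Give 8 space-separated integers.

Answer: 6 3 5 0 4 2 1 7

Derivation:
After op 1 (cut(5)): [0 4 2 1 7 6 3 5]
After op 2 (cut(5)): [6 3 5 0 4 2 1 7]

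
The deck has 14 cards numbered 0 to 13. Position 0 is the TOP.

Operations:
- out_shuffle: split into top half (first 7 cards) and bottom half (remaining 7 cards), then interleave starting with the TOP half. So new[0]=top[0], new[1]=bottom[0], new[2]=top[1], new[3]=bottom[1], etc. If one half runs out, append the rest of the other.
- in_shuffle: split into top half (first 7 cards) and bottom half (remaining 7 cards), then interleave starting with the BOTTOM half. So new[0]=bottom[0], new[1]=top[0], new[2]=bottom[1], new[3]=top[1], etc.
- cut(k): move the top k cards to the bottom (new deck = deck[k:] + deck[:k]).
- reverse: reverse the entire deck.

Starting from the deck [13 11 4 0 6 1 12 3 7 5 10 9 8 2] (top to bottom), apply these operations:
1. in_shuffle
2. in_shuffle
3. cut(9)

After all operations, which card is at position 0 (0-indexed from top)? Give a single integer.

After op 1 (in_shuffle): [3 13 7 11 5 4 10 0 9 6 8 1 2 12]
After op 2 (in_shuffle): [0 3 9 13 6 7 8 11 1 5 2 4 12 10]
After op 3 (cut(9)): [5 2 4 12 10 0 3 9 13 6 7 8 11 1]
Position 0: card 5.

Answer: 5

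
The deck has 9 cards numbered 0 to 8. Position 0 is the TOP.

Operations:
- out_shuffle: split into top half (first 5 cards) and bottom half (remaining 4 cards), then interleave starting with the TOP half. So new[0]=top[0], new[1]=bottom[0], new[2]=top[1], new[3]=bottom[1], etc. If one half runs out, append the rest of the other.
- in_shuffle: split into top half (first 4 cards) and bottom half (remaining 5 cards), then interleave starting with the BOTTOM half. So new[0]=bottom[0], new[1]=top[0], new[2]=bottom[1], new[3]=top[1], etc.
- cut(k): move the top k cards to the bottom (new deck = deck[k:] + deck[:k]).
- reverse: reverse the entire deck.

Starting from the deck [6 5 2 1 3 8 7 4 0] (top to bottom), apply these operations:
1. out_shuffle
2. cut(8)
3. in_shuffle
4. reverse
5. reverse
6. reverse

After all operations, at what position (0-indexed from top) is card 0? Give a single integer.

Answer: 0

Derivation:
After op 1 (out_shuffle): [6 8 5 7 2 4 1 0 3]
After op 2 (cut(8)): [3 6 8 5 7 2 4 1 0]
After op 3 (in_shuffle): [7 3 2 6 4 8 1 5 0]
After op 4 (reverse): [0 5 1 8 4 6 2 3 7]
After op 5 (reverse): [7 3 2 6 4 8 1 5 0]
After op 6 (reverse): [0 5 1 8 4 6 2 3 7]
Card 0 is at position 0.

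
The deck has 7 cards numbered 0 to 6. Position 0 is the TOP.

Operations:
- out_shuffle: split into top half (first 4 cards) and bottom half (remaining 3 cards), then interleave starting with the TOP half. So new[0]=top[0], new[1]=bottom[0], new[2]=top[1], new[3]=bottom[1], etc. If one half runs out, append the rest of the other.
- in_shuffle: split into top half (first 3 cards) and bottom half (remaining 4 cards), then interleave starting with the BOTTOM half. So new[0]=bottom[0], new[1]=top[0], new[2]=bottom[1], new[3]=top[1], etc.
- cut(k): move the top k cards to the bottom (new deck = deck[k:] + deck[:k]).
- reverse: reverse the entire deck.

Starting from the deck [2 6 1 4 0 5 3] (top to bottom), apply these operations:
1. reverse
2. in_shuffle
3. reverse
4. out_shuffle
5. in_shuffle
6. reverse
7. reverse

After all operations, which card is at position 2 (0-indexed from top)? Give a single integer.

After op 1 (reverse): [3 5 0 4 1 6 2]
After op 2 (in_shuffle): [4 3 1 5 6 0 2]
After op 3 (reverse): [2 0 6 5 1 3 4]
After op 4 (out_shuffle): [2 1 0 3 6 4 5]
After op 5 (in_shuffle): [3 2 6 1 4 0 5]
After op 6 (reverse): [5 0 4 1 6 2 3]
After op 7 (reverse): [3 2 6 1 4 0 5]
Position 2: card 6.

Answer: 6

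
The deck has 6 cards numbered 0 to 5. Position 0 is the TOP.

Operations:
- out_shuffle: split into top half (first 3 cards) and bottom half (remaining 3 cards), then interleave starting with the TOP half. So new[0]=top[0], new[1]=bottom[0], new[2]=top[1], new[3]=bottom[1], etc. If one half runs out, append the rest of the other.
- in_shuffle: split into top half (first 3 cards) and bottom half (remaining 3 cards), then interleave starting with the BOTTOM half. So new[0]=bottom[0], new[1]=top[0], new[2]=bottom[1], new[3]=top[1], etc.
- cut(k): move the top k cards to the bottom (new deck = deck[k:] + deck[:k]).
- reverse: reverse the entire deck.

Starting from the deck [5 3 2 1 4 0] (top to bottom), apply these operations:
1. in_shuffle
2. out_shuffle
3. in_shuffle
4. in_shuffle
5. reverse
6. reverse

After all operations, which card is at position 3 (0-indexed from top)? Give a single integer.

Answer: 1

Derivation:
After op 1 (in_shuffle): [1 5 4 3 0 2]
After op 2 (out_shuffle): [1 3 5 0 4 2]
After op 3 (in_shuffle): [0 1 4 3 2 5]
After op 4 (in_shuffle): [3 0 2 1 5 4]
After op 5 (reverse): [4 5 1 2 0 3]
After op 6 (reverse): [3 0 2 1 5 4]
Position 3: card 1.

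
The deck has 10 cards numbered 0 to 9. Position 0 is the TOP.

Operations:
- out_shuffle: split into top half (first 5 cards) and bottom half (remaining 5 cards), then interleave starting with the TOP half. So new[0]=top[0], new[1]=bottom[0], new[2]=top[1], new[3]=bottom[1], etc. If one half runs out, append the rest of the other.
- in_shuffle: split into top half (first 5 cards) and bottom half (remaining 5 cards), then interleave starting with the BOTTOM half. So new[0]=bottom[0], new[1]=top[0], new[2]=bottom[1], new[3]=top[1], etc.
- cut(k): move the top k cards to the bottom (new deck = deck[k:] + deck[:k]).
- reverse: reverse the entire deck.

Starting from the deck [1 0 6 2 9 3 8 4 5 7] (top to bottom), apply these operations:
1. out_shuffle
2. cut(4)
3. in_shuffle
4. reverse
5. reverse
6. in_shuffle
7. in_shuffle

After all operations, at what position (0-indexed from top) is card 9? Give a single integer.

Answer: 6

Derivation:
After op 1 (out_shuffle): [1 3 0 8 6 4 2 5 9 7]
After op 2 (cut(4)): [6 4 2 5 9 7 1 3 0 8]
After op 3 (in_shuffle): [7 6 1 4 3 2 0 5 8 9]
After op 4 (reverse): [9 8 5 0 2 3 4 1 6 7]
After op 5 (reverse): [7 6 1 4 3 2 0 5 8 9]
After op 6 (in_shuffle): [2 7 0 6 5 1 8 4 9 3]
After op 7 (in_shuffle): [1 2 8 7 4 0 9 6 3 5]
Card 9 is at position 6.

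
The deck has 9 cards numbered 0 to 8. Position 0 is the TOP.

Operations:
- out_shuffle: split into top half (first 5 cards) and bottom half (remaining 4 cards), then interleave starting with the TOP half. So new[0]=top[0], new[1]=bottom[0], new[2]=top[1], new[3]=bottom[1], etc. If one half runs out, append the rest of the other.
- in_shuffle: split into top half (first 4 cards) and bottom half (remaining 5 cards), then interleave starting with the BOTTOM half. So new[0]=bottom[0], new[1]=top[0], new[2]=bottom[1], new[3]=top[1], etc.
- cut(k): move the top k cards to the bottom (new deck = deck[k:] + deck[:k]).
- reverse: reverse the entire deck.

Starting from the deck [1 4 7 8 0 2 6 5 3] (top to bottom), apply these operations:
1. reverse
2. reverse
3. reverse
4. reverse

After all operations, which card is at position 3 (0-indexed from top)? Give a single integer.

After op 1 (reverse): [3 5 6 2 0 8 7 4 1]
After op 2 (reverse): [1 4 7 8 0 2 6 5 3]
After op 3 (reverse): [3 5 6 2 0 8 7 4 1]
After op 4 (reverse): [1 4 7 8 0 2 6 5 3]
Position 3: card 8.

Answer: 8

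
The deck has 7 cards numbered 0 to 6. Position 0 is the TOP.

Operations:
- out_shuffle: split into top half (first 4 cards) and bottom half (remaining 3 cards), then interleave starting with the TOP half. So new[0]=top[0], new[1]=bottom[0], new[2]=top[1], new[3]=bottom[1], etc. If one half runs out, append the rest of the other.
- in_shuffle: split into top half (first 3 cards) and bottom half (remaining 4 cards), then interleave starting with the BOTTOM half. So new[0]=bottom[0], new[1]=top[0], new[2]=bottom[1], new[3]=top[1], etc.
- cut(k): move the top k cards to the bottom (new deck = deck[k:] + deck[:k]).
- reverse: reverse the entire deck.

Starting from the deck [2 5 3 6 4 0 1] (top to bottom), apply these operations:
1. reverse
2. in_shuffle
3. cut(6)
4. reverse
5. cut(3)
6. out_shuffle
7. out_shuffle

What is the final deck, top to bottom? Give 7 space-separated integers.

After op 1 (reverse): [1 0 4 6 3 5 2]
After op 2 (in_shuffle): [6 1 3 0 5 4 2]
After op 3 (cut(6)): [2 6 1 3 0 5 4]
After op 4 (reverse): [4 5 0 3 1 6 2]
After op 5 (cut(3)): [3 1 6 2 4 5 0]
After op 6 (out_shuffle): [3 4 1 5 6 0 2]
After op 7 (out_shuffle): [3 6 4 0 1 2 5]

Answer: 3 6 4 0 1 2 5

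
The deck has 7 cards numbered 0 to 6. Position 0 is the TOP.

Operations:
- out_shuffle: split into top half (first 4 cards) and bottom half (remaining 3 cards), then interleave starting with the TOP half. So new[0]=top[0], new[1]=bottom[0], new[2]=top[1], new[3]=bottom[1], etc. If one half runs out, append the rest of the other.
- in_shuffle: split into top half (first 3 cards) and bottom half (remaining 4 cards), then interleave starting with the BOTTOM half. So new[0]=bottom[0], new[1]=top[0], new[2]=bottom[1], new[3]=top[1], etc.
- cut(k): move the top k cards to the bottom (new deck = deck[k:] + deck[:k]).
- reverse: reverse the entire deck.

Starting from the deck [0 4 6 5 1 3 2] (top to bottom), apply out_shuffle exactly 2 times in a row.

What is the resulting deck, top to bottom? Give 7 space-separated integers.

Answer: 0 6 1 2 4 5 3

Derivation:
After op 1 (out_shuffle): [0 1 4 3 6 2 5]
After op 2 (out_shuffle): [0 6 1 2 4 5 3]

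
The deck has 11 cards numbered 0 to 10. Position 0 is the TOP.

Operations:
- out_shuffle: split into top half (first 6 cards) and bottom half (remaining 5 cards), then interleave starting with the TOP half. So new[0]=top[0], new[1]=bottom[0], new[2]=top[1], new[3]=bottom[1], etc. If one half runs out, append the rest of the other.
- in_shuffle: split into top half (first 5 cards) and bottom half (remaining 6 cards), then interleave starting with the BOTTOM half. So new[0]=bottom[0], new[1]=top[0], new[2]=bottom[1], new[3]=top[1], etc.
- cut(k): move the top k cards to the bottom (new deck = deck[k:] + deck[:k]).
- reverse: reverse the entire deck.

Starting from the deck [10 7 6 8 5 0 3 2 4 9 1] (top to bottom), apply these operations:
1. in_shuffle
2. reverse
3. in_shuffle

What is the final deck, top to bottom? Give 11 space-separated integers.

Answer: 6 1 2 5 7 9 3 8 10 4 0

Derivation:
After op 1 (in_shuffle): [0 10 3 7 2 6 4 8 9 5 1]
After op 2 (reverse): [1 5 9 8 4 6 2 7 3 10 0]
After op 3 (in_shuffle): [6 1 2 5 7 9 3 8 10 4 0]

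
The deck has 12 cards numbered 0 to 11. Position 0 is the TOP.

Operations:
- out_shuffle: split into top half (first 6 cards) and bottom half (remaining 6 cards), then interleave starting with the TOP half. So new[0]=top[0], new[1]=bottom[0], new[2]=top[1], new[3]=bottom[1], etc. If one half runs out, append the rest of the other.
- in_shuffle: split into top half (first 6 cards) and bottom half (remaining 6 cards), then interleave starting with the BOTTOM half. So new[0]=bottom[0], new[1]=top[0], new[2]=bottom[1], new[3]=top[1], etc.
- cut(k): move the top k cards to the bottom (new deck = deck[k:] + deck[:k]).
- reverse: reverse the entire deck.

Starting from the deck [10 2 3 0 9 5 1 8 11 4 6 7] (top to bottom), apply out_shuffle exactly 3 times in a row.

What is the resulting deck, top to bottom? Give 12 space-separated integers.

Answer: 10 8 0 6 1 3 4 5 2 11 9 7

Derivation:
After op 1 (out_shuffle): [10 1 2 8 3 11 0 4 9 6 5 7]
After op 2 (out_shuffle): [10 0 1 4 2 9 8 6 3 5 11 7]
After op 3 (out_shuffle): [10 8 0 6 1 3 4 5 2 11 9 7]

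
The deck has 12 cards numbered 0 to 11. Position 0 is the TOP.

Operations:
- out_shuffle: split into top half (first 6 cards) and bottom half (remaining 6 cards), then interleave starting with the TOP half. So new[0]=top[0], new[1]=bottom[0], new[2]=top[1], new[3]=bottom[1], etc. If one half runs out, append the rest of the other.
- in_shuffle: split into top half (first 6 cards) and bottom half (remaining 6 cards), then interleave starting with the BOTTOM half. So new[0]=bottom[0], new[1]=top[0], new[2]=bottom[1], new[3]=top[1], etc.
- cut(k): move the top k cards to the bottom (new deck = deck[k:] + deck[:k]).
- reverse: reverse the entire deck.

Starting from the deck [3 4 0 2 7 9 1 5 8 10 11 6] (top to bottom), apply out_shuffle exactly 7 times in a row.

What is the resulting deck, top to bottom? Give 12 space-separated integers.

After op 1 (out_shuffle): [3 1 4 5 0 8 2 10 7 11 9 6]
After op 2 (out_shuffle): [3 2 1 10 4 7 5 11 0 9 8 6]
After op 3 (out_shuffle): [3 5 2 11 1 0 10 9 4 8 7 6]
After op 4 (out_shuffle): [3 10 5 9 2 4 11 8 1 7 0 6]
After op 5 (out_shuffle): [3 11 10 8 5 1 9 7 2 0 4 6]
After op 6 (out_shuffle): [3 9 11 7 10 2 8 0 5 4 1 6]
After op 7 (out_shuffle): [3 8 9 0 11 5 7 4 10 1 2 6]

Answer: 3 8 9 0 11 5 7 4 10 1 2 6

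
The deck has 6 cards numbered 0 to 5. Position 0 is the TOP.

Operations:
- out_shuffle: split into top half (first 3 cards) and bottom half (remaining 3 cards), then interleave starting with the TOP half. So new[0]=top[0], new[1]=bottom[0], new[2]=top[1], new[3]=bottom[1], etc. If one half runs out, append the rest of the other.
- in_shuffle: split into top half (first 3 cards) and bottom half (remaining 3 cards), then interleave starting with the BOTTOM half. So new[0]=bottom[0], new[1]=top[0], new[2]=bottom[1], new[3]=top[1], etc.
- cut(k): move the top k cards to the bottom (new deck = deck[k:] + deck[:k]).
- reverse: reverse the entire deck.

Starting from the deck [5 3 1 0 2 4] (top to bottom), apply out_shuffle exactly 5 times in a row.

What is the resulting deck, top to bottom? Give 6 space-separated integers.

After op 1 (out_shuffle): [5 0 3 2 1 4]
After op 2 (out_shuffle): [5 2 0 1 3 4]
After op 3 (out_shuffle): [5 1 2 3 0 4]
After op 4 (out_shuffle): [5 3 1 0 2 4]
After op 5 (out_shuffle): [5 0 3 2 1 4]

Answer: 5 0 3 2 1 4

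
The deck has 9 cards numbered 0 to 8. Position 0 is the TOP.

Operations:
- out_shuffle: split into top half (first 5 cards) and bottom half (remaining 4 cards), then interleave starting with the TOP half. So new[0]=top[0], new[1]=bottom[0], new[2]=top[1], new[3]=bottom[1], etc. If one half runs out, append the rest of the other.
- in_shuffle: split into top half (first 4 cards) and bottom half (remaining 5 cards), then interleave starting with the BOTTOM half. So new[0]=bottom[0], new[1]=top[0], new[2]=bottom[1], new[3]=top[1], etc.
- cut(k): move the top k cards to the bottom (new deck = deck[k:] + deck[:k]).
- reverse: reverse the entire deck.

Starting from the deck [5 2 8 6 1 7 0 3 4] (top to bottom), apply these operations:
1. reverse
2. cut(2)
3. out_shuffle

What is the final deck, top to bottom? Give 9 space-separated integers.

Answer: 0 2 7 5 1 4 6 3 8

Derivation:
After op 1 (reverse): [4 3 0 7 1 6 8 2 5]
After op 2 (cut(2)): [0 7 1 6 8 2 5 4 3]
After op 3 (out_shuffle): [0 2 7 5 1 4 6 3 8]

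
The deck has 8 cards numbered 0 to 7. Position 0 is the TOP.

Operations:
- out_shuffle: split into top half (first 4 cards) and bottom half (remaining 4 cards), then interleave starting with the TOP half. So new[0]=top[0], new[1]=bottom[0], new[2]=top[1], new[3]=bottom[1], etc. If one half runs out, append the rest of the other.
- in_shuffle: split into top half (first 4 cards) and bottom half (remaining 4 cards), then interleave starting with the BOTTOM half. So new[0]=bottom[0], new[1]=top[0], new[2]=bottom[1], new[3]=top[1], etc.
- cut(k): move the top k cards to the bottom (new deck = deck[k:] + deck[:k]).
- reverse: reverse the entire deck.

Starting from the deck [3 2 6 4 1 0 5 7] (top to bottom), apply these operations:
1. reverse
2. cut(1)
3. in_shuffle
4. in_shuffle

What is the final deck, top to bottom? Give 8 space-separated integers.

After op 1 (reverse): [7 5 0 1 4 6 2 3]
After op 2 (cut(1)): [5 0 1 4 6 2 3 7]
After op 3 (in_shuffle): [6 5 2 0 3 1 7 4]
After op 4 (in_shuffle): [3 6 1 5 7 2 4 0]

Answer: 3 6 1 5 7 2 4 0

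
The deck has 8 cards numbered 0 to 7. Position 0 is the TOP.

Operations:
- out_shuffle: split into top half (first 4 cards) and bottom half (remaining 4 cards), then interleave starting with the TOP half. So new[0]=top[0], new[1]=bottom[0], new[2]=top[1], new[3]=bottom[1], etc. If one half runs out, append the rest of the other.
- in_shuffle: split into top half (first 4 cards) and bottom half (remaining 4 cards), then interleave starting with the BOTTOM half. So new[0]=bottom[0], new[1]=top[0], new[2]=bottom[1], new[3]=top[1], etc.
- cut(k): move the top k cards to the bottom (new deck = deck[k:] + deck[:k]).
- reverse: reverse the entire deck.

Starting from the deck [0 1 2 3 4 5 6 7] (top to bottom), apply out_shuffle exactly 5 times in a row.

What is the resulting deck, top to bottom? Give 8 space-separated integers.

Answer: 0 2 4 6 1 3 5 7

Derivation:
After op 1 (out_shuffle): [0 4 1 5 2 6 3 7]
After op 2 (out_shuffle): [0 2 4 6 1 3 5 7]
After op 3 (out_shuffle): [0 1 2 3 4 5 6 7]
After op 4 (out_shuffle): [0 4 1 5 2 6 3 7]
After op 5 (out_shuffle): [0 2 4 6 1 3 5 7]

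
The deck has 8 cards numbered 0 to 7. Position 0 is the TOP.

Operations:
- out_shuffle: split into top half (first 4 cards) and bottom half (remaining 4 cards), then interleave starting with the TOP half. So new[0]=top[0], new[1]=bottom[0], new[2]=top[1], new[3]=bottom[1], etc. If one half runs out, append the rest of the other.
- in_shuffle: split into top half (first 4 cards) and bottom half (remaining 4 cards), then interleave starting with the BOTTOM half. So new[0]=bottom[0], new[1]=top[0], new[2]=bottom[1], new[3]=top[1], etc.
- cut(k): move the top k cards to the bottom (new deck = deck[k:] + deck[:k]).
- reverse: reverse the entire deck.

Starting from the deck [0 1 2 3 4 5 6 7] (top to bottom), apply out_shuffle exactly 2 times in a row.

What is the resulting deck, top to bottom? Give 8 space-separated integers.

Answer: 0 2 4 6 1 3 5 7

Derivation:
After op 1 (out_shuffle): [0 4 1 5 2 6 3 7]
After op 2 (out_shuffle): [0 2 4 6 1 3 5 7]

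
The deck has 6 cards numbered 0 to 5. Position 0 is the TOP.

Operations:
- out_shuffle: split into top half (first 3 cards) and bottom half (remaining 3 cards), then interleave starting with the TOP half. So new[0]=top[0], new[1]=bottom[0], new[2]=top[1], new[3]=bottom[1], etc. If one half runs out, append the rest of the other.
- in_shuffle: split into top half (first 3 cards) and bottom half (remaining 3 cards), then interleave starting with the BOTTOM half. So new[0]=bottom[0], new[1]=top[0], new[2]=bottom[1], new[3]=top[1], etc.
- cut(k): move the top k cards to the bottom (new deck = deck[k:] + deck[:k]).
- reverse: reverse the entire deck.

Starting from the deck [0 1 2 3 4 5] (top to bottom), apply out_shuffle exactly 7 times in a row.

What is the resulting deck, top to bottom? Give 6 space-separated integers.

After op 1 (out_shuffle): [0 3 1 4 2 5]
After op 2 (out_shuffle): [0 4 3 2 1 5]
After op 3 (out_shuffle): [0 2 4 1 3 5]
After op 4 (out_shuffle): [0 1 2 3 4 5]
After op 5 (out_shuffle): [0 3 1 4 2 5]
After op 6 (out_shuffle): [0 4 3 2 1 5]
After op 7 (out_shuffle): [0 2 4 1 3 5]

Answer: 0 2 4 1 3 5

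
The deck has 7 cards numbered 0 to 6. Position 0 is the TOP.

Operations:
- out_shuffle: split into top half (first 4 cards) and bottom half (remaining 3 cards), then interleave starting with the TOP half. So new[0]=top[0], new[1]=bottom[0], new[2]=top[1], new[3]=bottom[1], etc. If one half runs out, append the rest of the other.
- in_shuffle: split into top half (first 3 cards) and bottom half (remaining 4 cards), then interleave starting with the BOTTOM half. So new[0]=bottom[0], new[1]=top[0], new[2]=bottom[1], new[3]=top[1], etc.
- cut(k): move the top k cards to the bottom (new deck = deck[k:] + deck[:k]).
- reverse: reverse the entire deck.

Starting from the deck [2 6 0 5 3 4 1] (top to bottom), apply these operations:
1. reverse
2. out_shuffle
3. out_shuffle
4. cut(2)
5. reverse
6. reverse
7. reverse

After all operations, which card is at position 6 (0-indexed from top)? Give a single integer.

Answer: 0

Derivation:
After op 1 (reverse): [1 4 3 5 0 6 2]
After op 2 (out_shuffle): [1 0 4 6 3 2 5]
After op 3 (out_shuffle): [1 3 0 2 4 5 6]
After op 4 (cut(2)): [0 2 4 5 6 1 3]
After op 5 (reverse): [3 1 6 5 4 2 0]
After op 6 (reverse): [0 2 4 5 6 1 3]
After op 7 (reverse): [3 1 6 5 4 2 0]
Position 6: card 0.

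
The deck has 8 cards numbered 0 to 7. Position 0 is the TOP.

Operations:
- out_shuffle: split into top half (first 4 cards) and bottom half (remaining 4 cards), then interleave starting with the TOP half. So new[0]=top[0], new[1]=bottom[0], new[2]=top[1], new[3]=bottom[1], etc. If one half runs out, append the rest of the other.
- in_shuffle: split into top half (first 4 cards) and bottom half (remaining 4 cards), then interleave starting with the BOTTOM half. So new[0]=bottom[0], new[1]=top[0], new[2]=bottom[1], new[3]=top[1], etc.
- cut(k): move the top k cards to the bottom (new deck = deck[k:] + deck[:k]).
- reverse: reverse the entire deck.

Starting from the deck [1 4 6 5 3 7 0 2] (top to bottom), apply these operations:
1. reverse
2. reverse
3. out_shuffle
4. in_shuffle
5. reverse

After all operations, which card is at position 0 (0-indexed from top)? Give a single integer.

After op 1 (reverse): [2 0 7 3 5 6 4 1]
After op 2 (reverse): [1 4 6 5 3 7 0 2]
After op 3 (out_shuffle): [1 3 4 7 6 0 5 2]
After op 4 (in_shuffle): [6 1 0 3 5 4 2 7]
After op 5 (reverse): [7 2 4 5 3 0 1 6]
Position 0: card 7.

Answer: 7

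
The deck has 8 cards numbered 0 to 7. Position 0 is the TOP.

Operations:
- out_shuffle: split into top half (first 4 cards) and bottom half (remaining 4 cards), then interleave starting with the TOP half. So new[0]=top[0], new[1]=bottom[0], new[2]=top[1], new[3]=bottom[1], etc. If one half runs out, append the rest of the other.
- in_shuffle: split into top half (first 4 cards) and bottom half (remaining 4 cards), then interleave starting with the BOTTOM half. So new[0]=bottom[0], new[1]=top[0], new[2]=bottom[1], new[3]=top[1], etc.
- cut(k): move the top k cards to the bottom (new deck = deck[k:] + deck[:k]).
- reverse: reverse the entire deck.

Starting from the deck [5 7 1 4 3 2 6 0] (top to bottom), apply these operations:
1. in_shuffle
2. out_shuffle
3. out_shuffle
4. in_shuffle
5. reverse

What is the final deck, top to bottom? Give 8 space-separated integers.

Answer: 0 4 6 1 2 7 3 5

Derivation:
After op 1 (in_shuffle): [3 5 2 7 6 1 0 4]
After op 2 (out_shuffle): [3 6 5 1 2 0 7 4]
After op 3 (out_shuffle): [3 2 6 0 5 7 1 4]
After op 4 (in_shuffle): [5 3 7 2 1 6 4 0]
After op 5 (reverse): [0 4 6 1 2 7 3 5]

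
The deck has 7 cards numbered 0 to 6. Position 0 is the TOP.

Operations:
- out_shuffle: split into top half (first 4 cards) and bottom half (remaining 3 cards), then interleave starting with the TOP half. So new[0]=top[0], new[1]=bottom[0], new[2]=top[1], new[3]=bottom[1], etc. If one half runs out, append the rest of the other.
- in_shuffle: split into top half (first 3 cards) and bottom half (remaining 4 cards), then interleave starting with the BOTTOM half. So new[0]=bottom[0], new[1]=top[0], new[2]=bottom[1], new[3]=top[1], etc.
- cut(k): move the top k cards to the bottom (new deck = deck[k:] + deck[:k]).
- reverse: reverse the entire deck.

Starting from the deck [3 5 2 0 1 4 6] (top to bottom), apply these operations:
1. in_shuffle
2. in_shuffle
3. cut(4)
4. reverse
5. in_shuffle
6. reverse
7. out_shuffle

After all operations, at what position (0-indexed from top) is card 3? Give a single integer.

Answer: 3

Derivation:
After op 1 (in_shuffle): [0 3 1 5 4 2 6]
After op 2 (in_shuffle): [5 0 4 3 2 1 6]
After op 3 (cut(4)): [2 1 6 5 0 4 3]
After op 4 (reverse): [3 4 0 5 6 1 2]
After op 5 (in_shuffle): [5 3 6 4 1 0 2]
After op 6 (reverse): [2 0 1 4 6 3 5]
After op 7 (out_shuffle): [2 6 0 3 1 5 4]
Card 3 is at position 3.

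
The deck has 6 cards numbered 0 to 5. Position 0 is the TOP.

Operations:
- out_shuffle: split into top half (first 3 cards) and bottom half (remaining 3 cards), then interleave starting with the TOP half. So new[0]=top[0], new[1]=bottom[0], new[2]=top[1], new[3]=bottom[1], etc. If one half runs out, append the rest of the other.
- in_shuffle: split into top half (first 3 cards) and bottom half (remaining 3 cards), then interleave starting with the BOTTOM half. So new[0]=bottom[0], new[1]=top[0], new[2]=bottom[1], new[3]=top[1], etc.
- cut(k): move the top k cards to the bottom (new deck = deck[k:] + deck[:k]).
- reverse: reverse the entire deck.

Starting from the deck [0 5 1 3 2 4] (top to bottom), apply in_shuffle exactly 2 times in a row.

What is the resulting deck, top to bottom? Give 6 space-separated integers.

Answer: 5 3 4 0 1 2

Derivation:
After op 1 (in_shuffle): [3 0 2 5 4 1]
After op 2 (in_shuffle): [5 3 4 0 1 2]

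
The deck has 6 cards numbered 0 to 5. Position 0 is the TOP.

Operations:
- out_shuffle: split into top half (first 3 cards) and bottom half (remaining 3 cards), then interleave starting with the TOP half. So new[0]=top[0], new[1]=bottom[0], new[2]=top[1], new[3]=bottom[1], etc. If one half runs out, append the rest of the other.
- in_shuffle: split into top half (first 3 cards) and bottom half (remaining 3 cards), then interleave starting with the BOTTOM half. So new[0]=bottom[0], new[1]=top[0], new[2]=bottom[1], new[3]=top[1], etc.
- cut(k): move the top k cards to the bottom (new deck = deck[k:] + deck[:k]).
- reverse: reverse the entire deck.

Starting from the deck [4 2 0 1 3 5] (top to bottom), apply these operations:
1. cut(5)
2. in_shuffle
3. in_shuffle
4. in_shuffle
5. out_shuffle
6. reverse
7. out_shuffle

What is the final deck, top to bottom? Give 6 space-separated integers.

After op 1 (cut(5)): [5 4 2 0 1 3]
After op 2 (in_shuffle): [0 5 1 4 3 2]
After op 3 (in_shuffle): [4 0 3 5 2 1]
After op 4 (in_shuffle): [5 4 2 0 1 3]
After op 5 (out_shuffle): [5 0 4 1 2 3]
After op 6 (reverse): [3 2 1 4 0 5]
After op 7 (out_shuffle): [3 4 2 0 1 5]

Answer: 3 4 2 0 1 5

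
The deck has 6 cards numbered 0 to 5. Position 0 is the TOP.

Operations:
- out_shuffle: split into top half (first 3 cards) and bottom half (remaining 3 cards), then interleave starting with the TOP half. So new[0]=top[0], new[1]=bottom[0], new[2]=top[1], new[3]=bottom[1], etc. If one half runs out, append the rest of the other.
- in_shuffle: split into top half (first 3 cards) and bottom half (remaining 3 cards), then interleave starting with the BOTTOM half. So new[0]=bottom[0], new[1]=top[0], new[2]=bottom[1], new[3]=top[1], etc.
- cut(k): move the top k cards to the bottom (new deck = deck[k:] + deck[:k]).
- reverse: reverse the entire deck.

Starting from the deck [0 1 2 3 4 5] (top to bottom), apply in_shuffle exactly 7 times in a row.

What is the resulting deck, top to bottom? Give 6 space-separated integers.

After op 1 (in_shuffle): [3 0 4 1 5 2]
After op 2 (in_shuffle): [1 3 5 0 2 4]
After op 3 (in_shuffle): [0 1 2 3 4 5]
After op 4 (in_shuffle): [3 0 4 1 5 2]
After op 5 (in_shuffle): [1 3 5 0 2 4]
After op 6 (in_shuffle): [0 1 2 3 4 5]
After op 7 (in_shuffle): [3 0 4 1 5 2]

Answer: 3 0 4 1 5 2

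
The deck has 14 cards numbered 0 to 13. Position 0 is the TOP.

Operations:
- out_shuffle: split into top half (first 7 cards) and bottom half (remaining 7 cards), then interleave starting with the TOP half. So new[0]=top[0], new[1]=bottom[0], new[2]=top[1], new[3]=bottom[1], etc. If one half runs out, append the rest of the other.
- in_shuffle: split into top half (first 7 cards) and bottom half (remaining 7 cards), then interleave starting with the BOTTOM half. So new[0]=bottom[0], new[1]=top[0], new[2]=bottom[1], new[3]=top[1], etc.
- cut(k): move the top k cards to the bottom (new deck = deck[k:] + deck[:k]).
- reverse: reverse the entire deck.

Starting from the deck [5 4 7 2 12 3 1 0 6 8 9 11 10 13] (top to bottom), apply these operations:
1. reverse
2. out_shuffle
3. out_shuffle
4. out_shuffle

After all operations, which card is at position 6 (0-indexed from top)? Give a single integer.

After op 1 (reverse): [13 10 11 9 8 6 0 1 3 12 2 7 4 5]
After op 2 (out_shuffle): [13 1 10 3 11 12 9 2 8 7 6 4 0 5]
After op 3 (out_shuffle): [13 2 1 8 10 7 3 6 11 4 12 0 9 5]
After op 4 (out_shuffle): [13 6 2 11 1 4 8 12 10 0 7 9 3 5]
Position 6: card 8.

Answer: 8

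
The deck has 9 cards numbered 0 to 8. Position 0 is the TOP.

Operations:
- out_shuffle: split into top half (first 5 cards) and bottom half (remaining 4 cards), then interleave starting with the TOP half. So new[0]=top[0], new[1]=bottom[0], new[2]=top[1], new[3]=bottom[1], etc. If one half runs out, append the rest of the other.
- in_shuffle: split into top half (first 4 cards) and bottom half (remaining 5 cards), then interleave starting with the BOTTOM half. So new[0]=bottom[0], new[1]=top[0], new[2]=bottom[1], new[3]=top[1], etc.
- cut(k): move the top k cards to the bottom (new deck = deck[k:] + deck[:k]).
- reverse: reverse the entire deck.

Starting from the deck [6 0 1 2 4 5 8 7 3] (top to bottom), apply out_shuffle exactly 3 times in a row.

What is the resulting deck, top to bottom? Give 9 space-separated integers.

After op 1 (out_shuffle): [6 5 0 8 1 7 2 3 4]
After op 2 (out_shuffle): [6 7 5 2 0 3 8 4 1]
After op 3 (out_shuffle): [6 3 7 8 5 4 2 1 0]

Answer: 6 3 7 8 5 4 2 1 0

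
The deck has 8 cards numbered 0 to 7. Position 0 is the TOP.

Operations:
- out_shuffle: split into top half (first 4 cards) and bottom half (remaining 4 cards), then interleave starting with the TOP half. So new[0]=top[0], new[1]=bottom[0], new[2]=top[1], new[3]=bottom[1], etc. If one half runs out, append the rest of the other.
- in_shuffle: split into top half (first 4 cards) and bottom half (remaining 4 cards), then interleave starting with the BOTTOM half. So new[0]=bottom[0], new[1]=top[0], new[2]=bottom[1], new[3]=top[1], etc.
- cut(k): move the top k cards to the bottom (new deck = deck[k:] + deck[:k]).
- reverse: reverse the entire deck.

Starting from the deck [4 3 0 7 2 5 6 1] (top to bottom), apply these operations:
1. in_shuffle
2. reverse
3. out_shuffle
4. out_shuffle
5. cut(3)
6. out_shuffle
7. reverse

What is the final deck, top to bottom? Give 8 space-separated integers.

Answer: 3 5 0 6 7 1 2 4

Derivation:
After op 1 (in_shuffle): [2 4 5 3 6 0 1 7]
After op 2 (reverse): [7 1 0 6 3 5 4 2]
After op 3 (out_shuffle): [7 3 1 5 0 4 6 2]
After op 4 (out_shuffle): [7 0 3 4 1 6 5 2]
After op 5 (cut(3)): [4 1 6 5 2 7 0 3]
After op 6 (out_shuffle): [4 2 1 7 6 0 5 3]
After op 7 (reverse): [3 5 0 6 7 1 2 4]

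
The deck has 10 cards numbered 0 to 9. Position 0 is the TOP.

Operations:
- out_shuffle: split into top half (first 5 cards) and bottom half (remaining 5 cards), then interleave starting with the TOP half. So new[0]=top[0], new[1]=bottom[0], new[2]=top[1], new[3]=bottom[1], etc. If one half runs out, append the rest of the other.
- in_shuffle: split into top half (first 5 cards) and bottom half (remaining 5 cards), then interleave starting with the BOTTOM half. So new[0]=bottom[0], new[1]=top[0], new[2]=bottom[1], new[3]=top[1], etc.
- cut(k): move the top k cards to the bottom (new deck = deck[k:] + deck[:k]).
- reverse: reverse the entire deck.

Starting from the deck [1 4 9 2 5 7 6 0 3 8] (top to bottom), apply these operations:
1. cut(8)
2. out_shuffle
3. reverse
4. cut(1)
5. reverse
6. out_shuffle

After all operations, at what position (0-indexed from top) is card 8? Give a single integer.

Answer: 6

Derivation:
After op 1 (cut(8)): [3 8 1 4 9 2 5 7 6 0]
After op 2 (out_shuffle): [3 2 8 5 1 7 4 6 9 0]
After op 3 (reverse): [0 9 6 4 7 1 5 8 2 3]
After op 4 (cut(1)): [9 6 4 7 1 5 8 2 3 0]
After op 5 (reverse): [0 3 2 8 5 1 7 4 6 9]
After op 6 (out_shuffle): [0 1 3 7 2 4 8 6 5 9]
Card 8 is at position 6.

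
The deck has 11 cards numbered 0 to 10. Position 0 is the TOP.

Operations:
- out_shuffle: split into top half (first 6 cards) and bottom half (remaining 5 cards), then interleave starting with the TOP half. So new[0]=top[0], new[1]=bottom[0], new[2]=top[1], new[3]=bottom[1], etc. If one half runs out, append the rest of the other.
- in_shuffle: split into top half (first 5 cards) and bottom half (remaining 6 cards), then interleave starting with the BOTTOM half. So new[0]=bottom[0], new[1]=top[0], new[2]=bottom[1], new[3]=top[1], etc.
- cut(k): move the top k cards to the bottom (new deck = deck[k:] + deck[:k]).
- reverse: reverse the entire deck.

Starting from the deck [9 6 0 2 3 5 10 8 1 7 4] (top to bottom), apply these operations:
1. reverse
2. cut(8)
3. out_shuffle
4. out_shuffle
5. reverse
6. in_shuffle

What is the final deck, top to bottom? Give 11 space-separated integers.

After op 1 (reverse): [4 7 1 8 10 5 3 2 0 6 9]
After op 2 (cut(8)): [0 6 9 4 7 1 8 10 5 3 2]
After op 3 (out_shuffle): [0 8 6 10 9 5 4 3 7 2 1]
After op 4 (out_shuffle): [0 4 8 3 6 7 10 2 9 1 5]
After op 5 (reverse): [5 1 9 2 10 7 6 3 8 4 0]
After op 6 (in_shuffle): [7 5 6 1 3 9 8 2 4 10 0]

Answer: 7 5 6 1 3 9 8 2 4 10 0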